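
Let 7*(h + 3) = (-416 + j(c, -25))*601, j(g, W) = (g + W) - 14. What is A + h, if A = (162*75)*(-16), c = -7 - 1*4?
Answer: -1640887/7 ≈ -2.3441e+5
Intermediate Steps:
c = -11 (c = -7 - 4 = -11)
j(g, W) = -14 + W + g (j(g, W) = (W + g) - 14 = -14 + W + g)
h = -280087/7 (h = -3 + ((-416 + (-14 - 25 - 11))*601)/7 = -3 + ((-416 - 50)*601)/7 = -3 + (-466*601)/7 = -3 + (1/7)*(-280066) = -3 - 280066/7 = -280087/7 ≈ -40012.)
A = -194400 (A = 12150*(-16) = -194400)
A + h = -194400 - 280087/7 = -1640887/7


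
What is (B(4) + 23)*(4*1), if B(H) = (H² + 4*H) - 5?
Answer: 200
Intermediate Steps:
B(H) = -5 + H² + 4*H
(B(4) + 23)*(4*1) = ((-5 + 4² + 4*4) + 23)*(4*1) = ((-5 + 16 + 16) + 23)*4 = (27 + 23)*4 = 50*4 = 200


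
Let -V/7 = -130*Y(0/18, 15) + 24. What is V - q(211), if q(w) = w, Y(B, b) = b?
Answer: 13271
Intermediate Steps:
V = 13482 (V = -7*(-130*15 + 24) = -7*(-1950 + 24) = -7*(-1926) = 13482)
V - q(211) = 13482 - 1*211 = 13482 - 211 = 13271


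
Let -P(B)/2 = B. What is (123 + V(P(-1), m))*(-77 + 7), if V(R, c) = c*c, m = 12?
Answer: -18690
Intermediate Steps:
P(B) = -2*B
V(R, c) = c**2
(123 + V(P(-1), m))*(-77 + 7) = (123 + 12**2)*(-77 + 7) = (123 + 144)*(-70) = 267*(-70) = -18690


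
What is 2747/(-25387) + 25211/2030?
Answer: 634455247/51535610 ≈ 12.311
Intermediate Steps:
2747/(-25387) + 25211/2030 = 2747*(-1/25387) + 25211*(1/2030) = -2747/25387 + 25211/2030 = 634455247/51535610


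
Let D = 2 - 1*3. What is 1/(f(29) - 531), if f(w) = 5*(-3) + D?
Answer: -1/547 ≈ -0.0018282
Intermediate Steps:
D = -1 (D = 2 - 3 = -1)
f(w) = -16 (f(w) = 5*(-3) - 1 = -15 - 1 = -16)
1/(f(29) - 531) = 1/(-16 - 531) = 1/(-547) = -1/547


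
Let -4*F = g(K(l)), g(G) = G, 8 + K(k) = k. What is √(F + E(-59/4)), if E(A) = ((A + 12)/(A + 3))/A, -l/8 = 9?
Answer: 2*√38417142/2773 ≈ 4.4704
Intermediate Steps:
l = -72 (l = -8*9 = -72)
K(k) = -8 + k
F = 20 (F = -(-8 - 72)/4 = -¼*(-80) = 20)
E(A) = (12 + A)/(A*(3 + A)) (E(A) = ((12 + A)/(3 + A))/A = (12 + A)/(A*(3 + A)))
√(F + E(-59/4)) = √(20 + (12 - 59/4)/(((-59/4))*(3 - 59/4))) = √(20 + (12 - 59*¼)/(((-59*¼))*(3 - 59*¼))) = √(20 + (12 - 59/4)/((-59/4)*(3 - 59/4))) = √(20 - 4/59*(-11/4)/(-47/4)) = √(20 - 4/59*(-4/47)*(-11/4)) = √(20 - 44/2773) = √(55416/2773) = 2*√38417142/2773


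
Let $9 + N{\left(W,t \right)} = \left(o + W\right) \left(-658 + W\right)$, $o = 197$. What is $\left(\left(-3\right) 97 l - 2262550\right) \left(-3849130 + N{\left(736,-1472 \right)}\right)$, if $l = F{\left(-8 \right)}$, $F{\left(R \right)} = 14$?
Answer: $8559599541760$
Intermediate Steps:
$l = 14$
$N{\left(W,t \right)} = -9 + \left(-658 + W\right) \left(197 + W\right)$ ($N{\left(W,t \right)} = -9 + \left(197 + W\right) \left(-658 + W\right) = -9 + \left(-658 + W\right) \left(197 + W\right)$)
$\left(\left(-3\right) 97 l - 2262550\right) \left(-3849130 + N{\left(736,-1472 \right)}\right) = \left(\left(-3\right) 97 \cdot 14 - 2262550\right) \left(-3849130 - \left(468931 - 541696\right)\right) = \left(\left(-291\right) 14 - 2262550\right) \left(-3849130 - -72765\right) = \left(-4074 - 2262550\right) \left(-3849130 + 72765\right) = \left(-2266624\right) \left(-3776365\right) = 8559599541760$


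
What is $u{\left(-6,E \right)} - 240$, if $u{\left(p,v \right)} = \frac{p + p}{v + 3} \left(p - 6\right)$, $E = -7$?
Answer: $-276$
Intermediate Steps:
$u{\left(p,v \right)} = \frac{2 p \left(-6 + p\right)}{3 + v}$ ($u{\left(p,v \right)} = \frac{2 p}{3 + v} \left(-6 + p\right) = \frac{2 p \left(-6 + p\right)}{3 + v}$)
$u{\left(-6,E \right)} - 240 = 2 \left(-6\right) \frac{1}{3 - 7} \left(-6 - 6\right) - 240 = 2 \left(-6\right) \frac{1}{-4} \left(-12\right) - 240 = 2 \left(-6\right) \left(- \frac{1}{4}\right) \left(-12\right) - 240 = -36 - 240 = -276$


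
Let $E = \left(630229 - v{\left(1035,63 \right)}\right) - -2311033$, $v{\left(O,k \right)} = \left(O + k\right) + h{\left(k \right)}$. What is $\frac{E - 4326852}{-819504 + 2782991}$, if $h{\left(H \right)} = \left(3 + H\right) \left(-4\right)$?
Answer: $- \frac{1386424}{1963487} \approx -0.7061$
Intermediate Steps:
$h{\left(H \right)} = -12 - 4 H$
$v{\left(O,k \right)} = -12 + O - 3 k$ ($v{\left(O,k \right)} = \left(O + k\right) - \left(12 + 4 k\right) = -12 + O - 3 k$)
$E = 2940428$ ($E = \left(630229 - \left(-12 + 1035 - 189\right)\right) - -2311033 = \left(630229 - \left(-12 + 1035 - 189\right)\right) + 2311033 = \left(630229 - 834\right) + 2311033 = 629395 + 2311033 = 2940428$)
$\frac{E - 4326852}{-819504 + 2782991} = \frac{2940428 - 4326852}{-819504 + 2782991} = - \frac{1386424}{1963487}$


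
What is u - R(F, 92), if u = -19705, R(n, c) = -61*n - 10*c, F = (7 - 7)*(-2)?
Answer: -18785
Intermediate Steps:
F = 0 (F = 0*(-2) = 0)
u - R(F, 92) = -19705 - (-61*0 - 10*92) = -19705 - (0 - 920) = -19705 - 1*(-920) = -19705 + 920 = -18785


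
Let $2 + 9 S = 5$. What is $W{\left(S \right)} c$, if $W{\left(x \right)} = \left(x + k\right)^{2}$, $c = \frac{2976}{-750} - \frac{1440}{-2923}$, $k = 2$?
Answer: $- \frac{62220592}{3288375} \approx -18.921$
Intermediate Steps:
$c = - \frac{1269808}{365375}$ ($c = 2976 \left(- \frac{1}{750}\right) - - \frac{1440}{2923} = - \frac{496}{125} + \frac{1440}{2923} = - \frac{1269808}{365375} \approx -3.4754$)
$S = \frac{1}{3}$ ($S = - \frac{2}{9} + \frac{1}{9} \cdot 5 = - \frac{2}{9} + \frac{5}{9} = \frac{1}{3} \approx 0.33333$)
$W{\left(x \right)} = \left(2 + x\right)^{2}$ ($W{\left(x \right)} = \left(x + 2\right)^{2} = \left(2 + x\right)^{2}$)
$W{\left(S \right)} c = \left(2 + \frac{1}{3}\right)^{2} \left(- \frac{1269808}{365375}\right) = \left(\frac{7}{3}\right)^{2} \left(- \frac{1269808}{365375}\right) = \frac{49}{9} \left(- \frac{1269808}{365375}\right) = - \frac{62220592}{3288375}$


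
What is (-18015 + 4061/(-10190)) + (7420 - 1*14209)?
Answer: -252756821/10190 ≈ -24804.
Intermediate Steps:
(-18015 + 4061/(-10190)) + (7420 - 1*14209) = (-18015 + 4061*(-1/10190)) + (7420 - 14209) = (-18015 - 4061/10190) - 6789 = -183576911/10190 - 6789 = -252756821/10190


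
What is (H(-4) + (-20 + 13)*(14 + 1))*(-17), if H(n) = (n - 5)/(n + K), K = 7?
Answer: 1836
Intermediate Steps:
H(n) = (-5 + n)/(7 + n) (H(n) = (n - 5)/(n + 7) = (-5 + n)/(7 + n))
(H(-4) + (-20 + 13)*(14 + 1))*(-17) = ((-5 - 4)/(7 - 4) + (-20 + 13)*(14 + 1))*(-17) = (-9/3 - 7*15)*(-17) = ((1/3)*(-9) - 105)*(-17) = (-3 - 105)*(-17) = -108*(-17) = 1836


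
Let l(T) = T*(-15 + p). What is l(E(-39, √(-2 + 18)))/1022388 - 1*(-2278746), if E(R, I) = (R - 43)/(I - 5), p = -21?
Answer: 194146880208/85199 ≈ 2.2787e+6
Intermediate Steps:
E(R, I) = (-43 + R)/(-5 + I)
l(T) = -36*T (l(T) = T*(-15 - 21) = T*(-36) = -36*T)
l(E(-39, √(-2 + 18)))/1022388 - 1*(-2278746) = -36*(-43 - 39)/(-5 + √(-2 + 18))/1022388 - 1*(-2278746) = -36*(-82)/(-5 + √16)*(1/1022388) + 2278746 = -36*(-82)/(-5 + 4)*(1/1022388) + 2278746 = -36*(-82)/(-1)*(1/1022388) + 2278746 = -(-36)*(-82)*(1/1022388) + 2278746 = -36*82*(1/1022388) + 2278746 = -2952*1/1022388 + 2278746 = -246/85199 + 2278746 = 194146880208/85199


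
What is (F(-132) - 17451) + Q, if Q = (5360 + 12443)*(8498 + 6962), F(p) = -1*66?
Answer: 275216863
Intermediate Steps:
F(p) = -66
Q = 275234380 (Q = 17803*15460 = 275234380)
(F(-132) - 17451) + Q = (-66 - 17451) + 275234380 = -17517 + 275234380 = 275216863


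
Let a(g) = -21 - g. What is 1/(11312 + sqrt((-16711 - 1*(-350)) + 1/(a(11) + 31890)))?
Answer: 360377696/4077113725889 - I*sqrt(16605305103346)/4077113725889 ≈ 8.839e-5 - 9.9947e-7*I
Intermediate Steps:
1/(11312 + sqrt((-16711 - 1*(-350)) + 1/(a(11) + 31890))) = 1/(11312 + sqrt((-16711 - 1*(-350)) + 1/((-21 - 1*11) + 31890))) = 1/(11312 + sqrt((-16711 + 350) + 1/((-21 - 11) + 31890))) = 1/(11312 + sqrt(-16361 + 1/(-32 + 31890))) = 1/(11312 + sqrt(-16361 + 1/31858)) = 1/(11312 + sqrt(-521228737/31858)) = 1/(11312 + I*sqrt(16605305103346)/31858)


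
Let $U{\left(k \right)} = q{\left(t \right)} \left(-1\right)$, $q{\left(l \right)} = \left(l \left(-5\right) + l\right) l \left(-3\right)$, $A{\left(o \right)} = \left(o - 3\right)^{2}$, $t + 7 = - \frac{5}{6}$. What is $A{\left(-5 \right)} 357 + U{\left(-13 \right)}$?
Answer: $\frac{66335}{3} \approx 22112.0$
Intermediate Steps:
$t = - \frac{47}{6}$ ($t = -7 - \frac{5}{6} = - \frac{47}{6} \approx -7.8333$)
$A{\left(o \right)} = \left(-3 + o\right)^{2}$
$q{\left(l \right)} = 12 l^{2}$ ($q{\left(l \right)} = \left(- 5 l + l\right) l \left(-3\right) = - 4 l l \left(-3\right) = - 4 l^{2} \left(-3\right) = 12 l^{2}$)
$U{\left(k \right)} = - \frac{2209}{3}$ ($U{\left(k \right)} = 12 \left(- \frac{47}{6}\right)^{2} \left(-1\right) = 12 \cdot \frac{2209}{36} \left(-1\right) = \frac{2209}{3} \left(-1\right) = - \frac{2209}{3}$)
$A{\left(-5 \right)} 357 + U{\left(-13 \right)} = \left(-3 - 5\right)^{2} \cdot 357 - \frac{2209}{3} = \left(-8\right)^{2} \cdot 357 - \frac{2209}{3} = 64 \cdot 357 - \frac{2209}{3} = 22848 - \frac{2209}{3} = \frac{66335}{3}$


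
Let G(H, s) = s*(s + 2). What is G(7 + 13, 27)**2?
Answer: 613089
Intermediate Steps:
G(H, s) = s*(2 + s)
G(7 + 13, 27)**2 = (27*(2 + 27))**2 = (27*29)**2 = 783**2 = 613089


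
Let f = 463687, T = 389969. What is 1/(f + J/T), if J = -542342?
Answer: 389969/180823013361 ≈ 2.1566e-6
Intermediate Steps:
1/(f + J/T) = 1/(463687 - 542342/389969) = 1/(180823013361/389969) = 389969/180823013361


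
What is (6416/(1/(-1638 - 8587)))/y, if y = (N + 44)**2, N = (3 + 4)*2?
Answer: -16400900/841 ≈ -19502.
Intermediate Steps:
N = 14 (N = 7*2 = 14)
y = 3364 (y = (14 + 44)**2 = 58**2 = 3364)
(6416/(1/(-1638 - 8587)))/y = (6416/(1/(-1638 - 8587)))/3364 = (6416/(1/(-10225)))*(1/3364) = (6416/(-1/10225))*(1/3364) = (6416*(-10225))*(1/3364) = -65603600*1/3364 = -16400900/841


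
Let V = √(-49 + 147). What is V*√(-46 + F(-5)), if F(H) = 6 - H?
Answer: 7*I*√70 ≈ 58.566*I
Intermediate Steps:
V = 7*√2 (V = √98 = 7*√2 ≈ 9.8995)
V*√(-46 + F(-5)) = (7*√2)*√(-46 + (6 - 1*(-5))) = (7*√2)*√(-46 + (6 + 5)) = (7*√2)*√(-46 + 11) = (7*√2)*√(-35) = (7*√2)*(I*√35) = 7*I*√70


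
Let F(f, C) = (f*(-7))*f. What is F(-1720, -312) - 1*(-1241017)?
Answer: -19467783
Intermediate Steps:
F(f, C) = -7*f² (F(f, C) = (-7*f)*f = -7*f²)
F(-1720, -312) - 1*(-1241017) = -7*(-1720)² - 1*(-1241017) = -7*2958400 + 1241017 = -20708800 + 1241017 = -19467783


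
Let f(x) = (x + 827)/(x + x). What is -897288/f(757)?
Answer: -28301959/33 ≈ -8.5764e+5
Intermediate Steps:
f(x) = (827 + x)/(2*x) (f(x) = (827 + x)/((2*x)) = (827 + x)*(1/(2*x)) = (827 + x)/(2*x))
-897288/f(757) = -897288*1514/(827 + 757) = -897288/((1/2)*(1/757)*1584) = -897288/792/757 = -897288*757/792 = -28301959/33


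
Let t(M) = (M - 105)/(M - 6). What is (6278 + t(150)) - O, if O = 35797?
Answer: -472299/16 ≈ -29519.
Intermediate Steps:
t(M) = (-105 + M)/(-6 + M)
(6278 + t(150)) - O = (6278 + (-105 + 150)/(-6 + 150)) - 1*35797 = (6278 + 45/144) - 35797 = (6278 + (1/144)*45) - 35797 = (6278 + 5/16) - 35797 = 100453/16 - 35797 = -472299/16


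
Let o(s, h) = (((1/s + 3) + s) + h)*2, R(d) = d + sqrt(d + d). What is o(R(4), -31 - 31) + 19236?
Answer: 19127 + 7*sqrt(2)/2 ≈ 19132.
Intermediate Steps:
R(d) = d + sqrt(2)*sqrt(d) (R(d) = d + sqrt(2*d) = d + sqrt(2)*sqrt(d))
o(s, h) = 6 + 2*h + 2*s + 2/s (o(s, h) = (((3 + 1/s) + s) + h)*2 = ((3 + s + 1/s) + h)*2 = (3 + h + s + 1/s)*2 = 6 + 2*h + 2*s + 2/s)
o(R(4), -31 - 31) + 19236 = 2*(1 + (4 + sqrt(2)*sqrt(4))*(3 + (-31 - 31) + (4 + sqrt(2)*sqrt(4))))/(4 + sqrt(2)*sqrt(4)) + 19236 = 2*(1 + (4 + sqrt(2)*2)*(3 - 62 + (4 + sqrt(2)*2)))/(4 + sqrt(2)*2) + 19236 = 2*(1 + (4 + 2*sqrt(2))*(3 - 62 + (4 + 2*sqrt(2))))/(4 + 2*sqrt(2)) + 19236 = 2*(1 + (4 + 2*sqrt(2))*(-55 + 2*sqrt(2)))/(4 + 2*sqrt(2)) + 19236 = 2*(1 + (-55 + 2*sqrt(2))*(4 + 2*sqrt(2)))/(4 + 2*sqrt(2)) + 19236 = 19236 + 2*(1 + (-55 + 2*sqrt(2))*(4 + 2*sqrt(2)))/(4 + 2*sqrt(2))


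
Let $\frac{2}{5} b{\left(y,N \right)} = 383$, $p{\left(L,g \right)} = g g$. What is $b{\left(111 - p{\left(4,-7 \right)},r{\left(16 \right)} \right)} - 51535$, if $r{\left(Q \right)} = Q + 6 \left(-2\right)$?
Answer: $- \frac{101155}{2} \approx -50578.0$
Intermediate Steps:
$p{\left(L,g \right)} = g^{2}$
$r{\left(Q \right)} = -12 + Q$ ($r{\left(Q \right)} = Q - 12 = -12 + Q$)
$b{\left(y,N \right)} = \frac{1915}{2}$ ($b{\left(y,N \right)} = \frac{5}{2} \cdot 383 = \frac{1915}{2}$)
$b{\left(111 - p{\left(4,-7 \right)},r{\left(16 \right)} \right)} - 51535 = \frac{1915}{2} - 51535 = - \frac{101155}{2}$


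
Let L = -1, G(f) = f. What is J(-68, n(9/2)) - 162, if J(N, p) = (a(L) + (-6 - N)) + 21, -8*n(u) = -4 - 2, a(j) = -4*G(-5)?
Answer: -59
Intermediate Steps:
a(j) = 20 (a(j) = -4*(-5) = 20)
n(u) = ¾ (n(u) = -(-4 - 2)/8 = -⅛*(-6) = ¾)
J(N, p) = 35 - N (J(N, p) = (20 + (-6 - N)) + 21 = (14 - N) + 21 = 35 - N)
J(-68, n(9/2)) - 162 = (35 - 1*(-68)) - 162 = (35 + 68) - 162 = 103 - 162 = -59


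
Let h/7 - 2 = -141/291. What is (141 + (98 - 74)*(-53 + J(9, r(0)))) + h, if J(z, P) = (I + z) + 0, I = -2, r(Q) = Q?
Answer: -92382/97 ≈ -952.39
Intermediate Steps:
J(z, P) = -2 + z (J(z, P) = (-2 + z) + 0 = -2 + z)
h = 1029/97 (h = 14 + 7*(-141/291) = 14 + 7*(-141*1/291) = 14 + 7*(-47/97) = 14 - 329/97 = 1029/97 ≈ 10.608)
(141 + (98 - 74)*(-53 + J(9, r(0)))) + h = (141 + (98 - 74)*(-53 + (-2 + 9))) + 1029/97 = (141 + 24*(-53 + 7)) + 1029/97 = (141 + 24*(-46)) + 1029/97 = (141 - 1104) + 1029/97 = -963 + 1029/97 = -92382/97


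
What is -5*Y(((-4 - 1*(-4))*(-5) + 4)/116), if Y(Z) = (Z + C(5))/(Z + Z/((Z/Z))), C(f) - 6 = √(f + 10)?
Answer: -875/2 - 145*√15/2 ≈ -718.29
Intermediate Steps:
C(f) = 6 + √(10 + f) (C(f) = 6 + √(f + 10) = 6 + √(10 + f))
Y(Z) = (6 + Z + √15)/(2*Z) (Y(Z) = (Z + (6 + √(10 + 5)))/(Z + Z/((Z/Z))) = (Z + (6 + √15))/(Z + Z/1) = (6 + Z + √15)/(Z + Z*1) = (6 + Z + √15)/(Z + Z) = (6 + Z + √15)/((2*Z)) = (6 + Z + √15)*(1/(2*Z)) = (6 + Z + √15)/(2*Z))
-5*Y(((-4 - 1*(-4))*(-5) + 4)/116) = -5*(6 + ((-4 - 1*(-4))*(-5) + 4)/116 + √15)/(2*(((-4 - 1*(-4))*(-5) + 4)/116)) = -5*(6 + ((-4 + 4)*(-5) + 4)*(1/116) + √15)/(2*(((-4 + 4)*(-5) + 4)*(1/116))) = -5*(6 + (0*(-5) + 4)*(1/116) + √15)/(2*((0*(-5) + 4)*(1/116))) = -5*(6 + (0 + 4)*(1/116) + √15)/(2*((0 + 4)*(1/116))) = -5*(6 + 4*(1/116) + √15)/(2*(4*(1/116))) = -5*(6 + 1/29 + √15)/(2*1/29) = -5*29*(175/29 + √15)/2 = -5*(175/2 + 29*√15/2) = -875/2 - 145*√15/2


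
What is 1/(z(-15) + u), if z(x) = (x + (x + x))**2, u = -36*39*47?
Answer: -1/63963 ≈ -1.5634e-5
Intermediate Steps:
u = -65988 (u = -1404*47 = -65988)
z(x) = 9*x**2 (z(x) = (x + 2*x)**2 = (3*x)**2 = 9*x**2)
1/(z(-15) + u) = 1/(9*(-15)**2 - 65988) = 1/(9*225 - 65988) = 1/(2025 - 65988) = 1/(-63963) = -1/63963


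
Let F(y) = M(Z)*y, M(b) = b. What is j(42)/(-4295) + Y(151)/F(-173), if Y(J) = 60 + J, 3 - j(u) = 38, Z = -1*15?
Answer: 199414/2229105 ≈ 0.089459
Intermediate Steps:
Z = -15
j(u) = -35 (j(u) = 3 - 1*38 = 3 - 38 = -35)
F(y) = -15*y
j(42)/(-4295) + Y(151)/F(-173) = -35/(-4295) + (60 + 151)/((-15*(-173))) = -35*(-1/4295) + 211/2595 = 7/859 + 211*(1/2595) = 7/859 + 211/2595 = 199414/2229105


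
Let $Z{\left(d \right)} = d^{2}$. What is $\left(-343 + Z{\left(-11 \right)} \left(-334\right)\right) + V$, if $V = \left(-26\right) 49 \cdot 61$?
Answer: $-118471$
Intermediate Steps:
$V = -77714$ ($V = \left(-1274\right) 61 = -77714$)
$\left(-343 + Z{\left(-11 \right)} \left(-334\right)\right) + V = \left(-343 + \left(-11\right)^{2} \left(-334\right)\right) - 77714 = \left(-343 + 121 \left(-334\right)\right) - 77714 = \left(-343 - 40414\right) - 77714 = -40757 - 77714 = -118471$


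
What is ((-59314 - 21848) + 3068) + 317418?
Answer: 239324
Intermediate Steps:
((-59314 - 21848) + 3068) + 317418 = (-81162 + 3068) + 317418 = -78094 + 317418 = 239324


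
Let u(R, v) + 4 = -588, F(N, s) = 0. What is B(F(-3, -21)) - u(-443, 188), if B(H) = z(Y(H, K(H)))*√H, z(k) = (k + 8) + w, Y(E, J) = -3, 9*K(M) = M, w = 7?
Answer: 592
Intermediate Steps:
K(M) = M/9
z(k) = 15 + k (z(k) = (k + 8) + 7 = (8 + k) + 7 = 15 + k)
u(R, v) = -592 (u(R, v) = -4 - 588 = -592)
B(H) = 12*√H (B(H) = (15 - 3)*√H = 12*√H)
B(F(-3, -21)) - u(-443, 188) = 12*√0 - 1*(-592) = 12*0 + 592 = 0 + 592 = 592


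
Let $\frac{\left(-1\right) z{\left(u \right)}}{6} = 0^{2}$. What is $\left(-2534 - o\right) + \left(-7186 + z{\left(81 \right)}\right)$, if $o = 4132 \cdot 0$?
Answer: $-9720$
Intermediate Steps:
$z{\left(u \right)} = 0$ ($z{\left(u \right)} = - 6 \cdot 0^{2} = \left(-6\right) 0 = 0$)
$o = 0$
$\left(-2534 - o\right) + \left(-7186 + z{\left(81 \right)}\right) = \left(-2534 - 0\right) + \left(-7186 + 0\right) = \left(-2534 + 0\right) - 7186 = -2534 - 7186 = -9720$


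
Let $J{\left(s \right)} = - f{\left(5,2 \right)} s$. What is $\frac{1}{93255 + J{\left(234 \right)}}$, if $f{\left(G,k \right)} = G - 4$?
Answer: $\frac{1}{93021} \approx 1.075 \cdot 10^{-5}$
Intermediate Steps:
$f{\left(G,k \right)} = -4 + G$ ($f{\left(G,k \right)} = G - 4 = -4 + G$)
$J{\left(s \right)} = - s$ ($J{\left(s \right)} = - (-4 + 5) s = \left(-1\right) 1 s = - s$)
$\frac{1}{93255 + J{\left(234 \right)}} = \frac{1}{93255 - 234} = \frac{1}{93021}$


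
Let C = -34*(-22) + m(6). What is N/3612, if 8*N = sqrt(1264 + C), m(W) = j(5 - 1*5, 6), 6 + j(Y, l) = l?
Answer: sqrt(503)/14448 ≈ 0.0015523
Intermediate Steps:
j(Y, l) = -6 + l
m(W) = 0 (m(W) = -6 + 6 = 0)
C = 748 (C = -34*(-22) + 0 = 748 + 0 = 748)
N = sqrt(503)/4 (N = sqrt(1264 + 748)/8 = sqrt(2012)/8 = (2*sqrt(503))/8 = sqrt(503)/4 ≈ 5.6069)
N/3612 = (sqrt(503)/4)/3612 = (sqrt(503)/4)*(1/3612) = sqrt(503)/14448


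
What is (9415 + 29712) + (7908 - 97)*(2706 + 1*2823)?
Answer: 43226146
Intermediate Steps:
(9415 + 29712) + (7908 - 97)*(2706 + 1*2823) = 39127 + 7811*(2706 + 2823) = 39127 + 7811*5529 = 39127 + 43187019 = 43226146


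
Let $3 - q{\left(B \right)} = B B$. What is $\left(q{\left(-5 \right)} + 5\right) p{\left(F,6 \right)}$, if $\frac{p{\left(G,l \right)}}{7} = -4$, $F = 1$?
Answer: $476$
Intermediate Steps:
$p{\left(G,l \right)} = -28$ ($p{\left(G,l \right)} = 7 \left(-4\right) = -28$)
$q{\left(B \right)} = 3 - B^{2}$ ($q{\left(B \right)} = 3 - B B = 3 - B^{2}$)
$\left(q{\left(-5 \right)} + 5\right) p{\left(F,6 \right)} = \left(\left(3 - \left(-5\right)^{2}\right) + 5\right) \left(-28\right) = \left(\left(3 - 25\right) + 5\right) \left(-28\right) = \left(-22 + 5\right) \left(-28\right) = \left(-17\right) \left(-28\right) = 476$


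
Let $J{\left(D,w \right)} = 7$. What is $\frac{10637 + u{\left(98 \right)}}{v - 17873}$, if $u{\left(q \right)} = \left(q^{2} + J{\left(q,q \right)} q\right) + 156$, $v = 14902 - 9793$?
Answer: $- \frac{21083}{12764} \approx -1.6518$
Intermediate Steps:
$v = 5109$
$u{\left(q \right)} = 156 + q^{2} + 7 q$ ($u{\left(q \right)} = \left(q^{2} + 7 q\right) + 156 = 156 + q^{2} + 7 q$)
$\frac{10637 + u{\left(98 \right)}}{v - 17873} = \frac{10637 + \left(156 + 98^{2} + 7 \cdot 98\right)}{5109 - 17873} = \frac{10637 + \left(156 + 9604 + 686\right)}{-12764} = \left(10637 + 10446\right) \left(- \frac{1}{12764}\right) = 21083 \left(- \frac{1}{12764}\right) = - \frac{21083}{12764}$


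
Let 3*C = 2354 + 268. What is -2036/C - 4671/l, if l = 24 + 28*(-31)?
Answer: 1182035/368828 ≈ 3.2048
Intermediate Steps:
l = -844 (l = 24 - 868 = -844)
C = 874 (C = (2354 + 268)/3 = (1/3)*2622 = 874)
-2036/C - 4671/l = -2036/874 - 4671/(-844) = -2036*1/874 - 4671*(-1/844) = -1018/437 + 4671/844 = 1182035/368828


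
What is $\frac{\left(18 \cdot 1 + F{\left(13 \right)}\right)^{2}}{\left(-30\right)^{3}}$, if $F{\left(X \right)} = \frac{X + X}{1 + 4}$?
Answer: $- \frac{1682}{84375} \approx -0.019935$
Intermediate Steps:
$F{\left(X \right)} = \frac{2 X}{5}$
$\frac{\left(18 \cdot 1 + F{\left(13 \right)}\right)^{2}}{\left(-30\right)^{3}} = \frac{\left(18 \cdot 1 + \frac{2}{5} \cdot 13\right)^{2}}{\left(-30\right)^{3}} = \frac{\left(18 + \frac{26}{5}\right)^{2}}{-27000} = \left(\frac{116}{5}\right)^{2} \left(- \frac{1}{27000}\right) = \frac{13456}{25} \left(- \frac{1}{27000}\right) = - \frac{1682}{84375}$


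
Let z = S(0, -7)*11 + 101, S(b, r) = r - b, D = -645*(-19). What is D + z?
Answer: 12279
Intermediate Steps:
D = 12255
z = 24 (z = (-7 - 1*0)*11 + 101 = (-7 + 0)*11 + 101 = -7*11 + 101 = -77 + 101 = 24)
D + z = 12255 + 24 = 12279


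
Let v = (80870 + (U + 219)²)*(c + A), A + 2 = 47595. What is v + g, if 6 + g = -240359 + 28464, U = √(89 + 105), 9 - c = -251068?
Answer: 38535684849 + 130817460*√194 ≈ 4.0358e+10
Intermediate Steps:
A = 47593 (A = -2 + 47595 = 47593)
c = 251077 (c = 9 - 1*(-251068) = 9 + 251068 = 251077)
U = √194 ≈ 13.928
v = 24153442900 + 298670*(219 + √194)² (v = (80870 + (√194 + 219)²)*(251077 + 47593) = (80870 + (219 + √194)²)*298670 = 24153442900 + 298670*(219 + √194)² ≈ 4.0358e+10)
g = -211901 (g = -6 + (-240359 + 28464) = -6 - 211895 = -211901)
v + g = (38535896750 + 130817460*√194) - 211901 = 38535684849 + 130817460*√194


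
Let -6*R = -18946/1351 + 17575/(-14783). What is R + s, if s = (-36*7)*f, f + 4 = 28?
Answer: -241478017787/39943666 ≈ -6045.5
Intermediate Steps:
f = 24 (f = -4 + 28 = 24)
s = -6048 (s = -36*7*24 = -252*24 = -6048)
R = 101274181/39943666 (R = -(-18946/1351 + 17575/(-14783))/6 = -(-18946*1/1351 + 17575*(-1/14783))/6 = -(-18946/1351 - 17575/14783)/6 = -⅙*(-303822543/19971833) = 101274181/39943666 ≈ 2.5354)
R + s = 101274181/39943666 - 6048 = -241478017787/39943666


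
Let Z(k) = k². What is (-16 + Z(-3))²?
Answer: 49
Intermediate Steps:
(-16 + Z(-3))² = (-16 + (-3)²)² = (-16 + 9)² = (-7)² = 49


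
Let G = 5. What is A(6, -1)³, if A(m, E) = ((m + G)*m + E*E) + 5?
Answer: 373248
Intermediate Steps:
A(m, E) = 5 + E² + m*(5 + m) (A(m, E) = ((m + 5)*m + E*E) + 5 = ((5 + m)*m + E²) + 5 = (m*(5 + m) + E²) + 5 = (E² + m*(5 + m)) + 5 = 5 + E² + m*(5 + m))
A(6, -1)³ = (5 + (-1)² + 6² + 5*6)³ = (5 + 1 + 36 + 30)³ = 72³ = 373248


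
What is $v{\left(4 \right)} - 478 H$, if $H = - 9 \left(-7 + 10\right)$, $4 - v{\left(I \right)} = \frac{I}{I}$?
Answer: $12909$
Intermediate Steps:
$v{\left(I \right)} = 3$ ($v{\left(I \right)} = 4 - \frac{I}{I} = 4 - 1 = 3$)
$H = -27$ ($H = \left(-9\right) 3 = -27$)
$v{\left(4 \right)} - 478 H = 3 - -12906 = 3 + 12906 = 12909$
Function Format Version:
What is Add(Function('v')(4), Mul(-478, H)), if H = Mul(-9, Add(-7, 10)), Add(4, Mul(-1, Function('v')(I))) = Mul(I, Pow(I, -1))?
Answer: 12909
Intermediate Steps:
Function('v')(I) = 3 (Function('v')(I) = Add(4, Mul(-1, Mul(I, Pow(I, -1)))) = Add(4, Mul(-1, 1)) = Add(4, -1) = 3)
H = -27 (H = Mul(-9, 3) = -27)
Add(Function('v')(4), Mul(-478, H)) = Add(3, Mul(-478, -27)) = Add(3, 12906) = 12909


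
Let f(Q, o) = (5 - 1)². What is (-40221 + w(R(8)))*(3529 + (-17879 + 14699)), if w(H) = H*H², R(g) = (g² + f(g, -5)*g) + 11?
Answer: 2905496894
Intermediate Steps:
f(Q, o) = 16 (f(Q, o) = 4² = 16)
R(g) = 11 + g² + 16*g (R(g) = (g² + 16*g) + 11 = 11 + g² + 16*g)
w(H) = H³
(-40221 + w(R(8)))*(3529 + (-17879 + 14699)) = (-40221 + (11 + 8² + 16*8)³)*(3529 + (-17879 + 14699)) = (-40221 + (11 + 64 + 128)³)*(3529 - 3180) = (-40221 + 203³)*349 = (-40221 + 8365427)*349 = 8325206*349 = 2905496894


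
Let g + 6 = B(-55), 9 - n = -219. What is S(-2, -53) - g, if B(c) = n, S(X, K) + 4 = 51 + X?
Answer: -177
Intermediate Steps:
n = 228 (n = 9 - 1*(-219) = 9 + 219 = 228)
S(X, K) = 47 + X (S(X, K) = -4 + (51 + X) = 47 + X)
B(c) = 228
g = 222 (g = -6 + 228 = 222)
S(-2, -53) - g = (47 - 2) - 1*222 = 45 - 222 = -177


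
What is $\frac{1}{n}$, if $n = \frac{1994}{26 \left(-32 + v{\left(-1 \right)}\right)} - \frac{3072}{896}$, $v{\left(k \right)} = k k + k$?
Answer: $- \frac{2912}{16963} \approx -0.17167$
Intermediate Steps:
$v{\left(k \right)} = k + k^{2}$ ($v{\left(k \right)} = k^{2} + k = k + k^{2}$)
$n = - \frac{16963}{2912}$ ($n = \frac{1994}{26 \left(-32 - \left(1 - 1\right)\right)} - \frac{3072}{896} = \frac{1994}{26 \left(-32 - 0\right)} - \frac{24}{7} = \frac{1994}{26 \left(-32 + 0\right)} - \frac{24}{7} = \frac{1994}{26 \left(-32\right)} - \frac{24}{7} = \frac{1994}{-832} - \frac{24}{7} = 1994 \left(- \frac{1}{832}\right) - \frac{24}{7} = - \frac{997}{416} - \frac{24}{7} = - \frac{16963}{2912} \approx -5.8252$)
$\frac{1}{n} = \frac{1}{- \frac{16963}{2912}} = - \frac{2912}{16963}$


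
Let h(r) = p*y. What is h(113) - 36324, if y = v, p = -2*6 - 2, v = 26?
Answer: -36688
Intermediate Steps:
p = -14 (p = -12 - 2 = -14)
y = 26
h(r) = -364 (h(r) = -14*26 = -364)
h(113) - 36324 = -364 - 36324 = -36688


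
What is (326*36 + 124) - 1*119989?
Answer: -108129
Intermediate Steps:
(326*36 + 124) - 1*119989 = (11736 + 124) - 119989 = 11860 - 119989 = -108129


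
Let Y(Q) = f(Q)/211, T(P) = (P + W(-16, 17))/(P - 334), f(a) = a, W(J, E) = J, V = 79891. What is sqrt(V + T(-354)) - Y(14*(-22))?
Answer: 308/211 + sqrt(2363511254)/172 ≈ 284.11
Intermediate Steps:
T(P) = (-16 + P)/(-334 + P) (T(P) = (P - 16)/(P - 334) = (-16 + P)/(-334 + P))
Y(Q) = Q/211
sqrt(V + T(-354)) - Y(14*(-22)) = sqrt(79891 + (-16 - 354)/(-334 - 354)) - 14*(-22)/211 = sqrt(79891 - 370/(-688)) - (-308)/211 = sqrt(79891 - 1/688*(-370)) - 1*(-308/211) = sqrt(79891 + 185/344) + 308/211 = sqrt(27482689/344) + 308/211 = sqrt(2363511254)/172 + 308/211 = 308/211 + sqrt(2363511254)/172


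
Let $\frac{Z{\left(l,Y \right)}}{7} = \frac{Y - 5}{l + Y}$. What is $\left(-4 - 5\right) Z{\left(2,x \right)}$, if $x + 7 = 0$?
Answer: $- \frac{756}{5} \approx -151.2$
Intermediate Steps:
$x = -7$ ($x = -7 + 0 = -7$)
$Z{\left(l,Y \right)} = \frac{7 \left(-5 + Y\right)}{Y + l}$ ($Z{\left(l,Y \right)} = 7 \frac{Y - 5}{l + Y} = 7 \frac{-5 + Y}{Y + l} = \frac{7 \left(-5 + Y\right)}{Y + l}$)
$\left(-4 - 5\right) Z{\left(2,x \right)} = \left(-4 - 5\right) \frac{7 \left(-5 - 7\right)}{-7 + 2} = - 9 \cdot 7 \frac{1}{-5} \left(-12\right) = - 9 \cdot 7 \left(- \frac{1}{5}\right) \left(-12\right) = \left(-9\right) \frac{84}{5} = - \frac{756}{5}$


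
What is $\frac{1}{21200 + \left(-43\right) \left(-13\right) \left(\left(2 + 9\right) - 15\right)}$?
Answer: $\frac{1}{18964} \approx 5.2731 \cdot 10^{-5}$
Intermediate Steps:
$\frac{1}{21200 + \left(-43\right) \left(-13\right) \left(\left(2 + 9\right) - 15\right)} = \frac{1}{21200 + 559 \left(11 - 15\right)} = \frac{1}{21200 + 559 \left(-4\right)} = \frac{1}{21200 - 2236} = \frac{1}{18964}$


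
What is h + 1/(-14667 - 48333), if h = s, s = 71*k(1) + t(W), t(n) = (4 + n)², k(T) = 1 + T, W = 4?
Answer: 12977999/63000 ≈ 206.00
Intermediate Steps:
s = 206 (s = 71*(1 + 1) + (4 + 4)² = 71*2 + 8² = 142 + 64 = 206)
h = 206
h + 1/(-14667 - 48333) = 206 + 1/(-14667 - 48333) = 206 + 1/(-63000) = 206 - 1/63000 = 12977999/63000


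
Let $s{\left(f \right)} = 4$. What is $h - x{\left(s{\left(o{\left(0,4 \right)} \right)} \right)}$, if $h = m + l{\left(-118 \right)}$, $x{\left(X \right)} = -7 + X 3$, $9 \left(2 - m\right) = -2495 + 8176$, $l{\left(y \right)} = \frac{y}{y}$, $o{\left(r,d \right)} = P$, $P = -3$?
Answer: $- \frac{5699}{9} \approx -633.22$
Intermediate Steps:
$o{\left(r,d \right)} = -3$
$l{\left(y \right)} = 1$
$m = - \frac{5663}{9}$ ($m = 2 - \frac{-2495 + 8176}{9} = 2 - \frac{5681}{9} = - \frac{5663}{9} \approx -629.22$)
$x{\left(X \right)} = -7 + 3 X$
$h = - \frac{5654}{9}$ ($h = - \frac{5663}{9} + 1 = - \frac{5654}{9} \approx -628.22$)
$h - x{\left(s{\left(o{\left(0,4 \right)} \right)} \right)} = - \frac{5654}{9} - \left(-7 + 3 \cdot 4\right) = - \frac{5654}{9} - \left(-7 + 12\right) = - \frac{5654}{9} - 5 = - \frac{5699}{9}$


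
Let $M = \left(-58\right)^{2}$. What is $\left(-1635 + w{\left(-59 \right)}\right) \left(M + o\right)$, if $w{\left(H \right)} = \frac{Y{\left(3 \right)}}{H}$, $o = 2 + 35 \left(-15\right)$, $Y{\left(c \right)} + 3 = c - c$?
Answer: $- \frac{274048542}{59} \approx -4.6449 \cdot 10^{6}$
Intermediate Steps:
$Y{\left(c \right)} = -3$ ($Y{\left(c \right)} = -3 + \left(c - c\right) = -3 + 0 = -3$)
$o = -523$ ($o = 2 - 525 = -523$)
$M = 3364$
$w{\left(H \right)} = - \frac{3}{H}$
$\left(-1635 + w{\left(-59 \right)}\right) \left(M + o\right) = \left(-1635 - \frac{3}{-59}\right) \left(3364 - 523\right) = \left(-1635 - - \frac{3}{59}\right) 2841 = \left(-1635 + \frac{3}{59}\right) 2841 = \left(- \frac{96462}{59}\right) 2841 = - \frac{274048542}{59}$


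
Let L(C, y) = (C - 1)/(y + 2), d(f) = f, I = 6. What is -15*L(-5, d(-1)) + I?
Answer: 96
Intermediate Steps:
L(C, y) = (-1 + C)/(2 + y)
-15*L(-5, d(-1)) + I = -15*(-1 - 5)/(2 - 1) + 6 = -15*(-6)/1 + 6 = -15*(-6) + 6 = 90 + 6 = 96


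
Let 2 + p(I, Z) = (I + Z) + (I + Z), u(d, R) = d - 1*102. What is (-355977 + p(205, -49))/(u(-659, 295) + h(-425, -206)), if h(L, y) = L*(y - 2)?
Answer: -355667/87639 ≈ -4.0583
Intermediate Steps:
h(L, y) = L*(-2 + y)
u(d, R) = -102 + d (u(d, R) = d - 102 = -102 + d)
p(I, Z) = -2 + 2*I + 2*Z (p(I, Z) = -2 + ((I + Z) + (I + Z)) = -2 + (2*I + 2*Z) = -2 + 2*I + 2*Z)
(-355977 + p(205, -49))/(u(-659, 295) + h(-425, -206)) = (-355977 + (-2 + 2*205 + 2*(-49)))/((-102 - 659) - 425*(-2 - 206)) = (-355977 + (-2 + 410 - 98))/(-761 - 425*(-208)) = (-355977 + 310)/(-761 + 88400) = -355667/87639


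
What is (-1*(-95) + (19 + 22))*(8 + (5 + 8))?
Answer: 2856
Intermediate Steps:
(-1*(-95) + (19 + 22))*(8 + (5 + 8)) = (95 + 41)*(8 + 13) = 136*21 = 2856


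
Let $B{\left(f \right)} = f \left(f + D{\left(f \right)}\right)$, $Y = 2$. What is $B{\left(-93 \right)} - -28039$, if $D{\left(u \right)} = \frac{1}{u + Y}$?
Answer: $\frac{3338701}{91} \approx 36689.0$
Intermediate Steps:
$D{\left(u \right)} = \frac{1}{2 + u}$ ($D{\left(u \right)} = \frac{1}{u + 2} = \frac{1}{2 + u}$)
$B{\left(f \right)} = f \left(f + \frac{1}{2 + f}\right)$
$B{\left(-93 \right)} - -28039 = - \frac{93 \left(1 - 93 \left(2 - 93\right)\right)}{2 - 93} - -28039 = - \frac{93 \left(1 - -8463\right)}{-91} + 28039 = \left(-93\right) \left(- \frac{1}{91}\right) \left(1 + 8463\right) + 28039 = \left(-93\right) \left(- \frac{1}{91}\right) 8464 + 28039 = \frac{787152}{91} + 28039 = \frac{3338701}{91}$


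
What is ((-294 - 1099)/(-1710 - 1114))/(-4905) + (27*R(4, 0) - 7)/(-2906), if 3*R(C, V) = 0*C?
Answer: 46456991/20126549160 ≈ 0.0023082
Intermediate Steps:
R(C, V) = 0 (R(C, V) = (0*C)/3 = (⅓)*0 = 0)
((-294 - 1099)/(-1710 - 1114))/(-4905) + (27*R(4, 0) - 7)/(-2906) = ((-294 - 1099)/(-1710 - 1114))/(-4905) + (27*0 - 7)/(-2906) = -1393/(-2824)*(-1/4905) + (0 - 7)*(-1/2906) = -1393*(-1/2824)*(-1/4905) - 7*(-1/2906) = (1393/2824)*(-1/4905) + 7/2906 = -1393/13851720 + 7/2906 = 46456991/20126549160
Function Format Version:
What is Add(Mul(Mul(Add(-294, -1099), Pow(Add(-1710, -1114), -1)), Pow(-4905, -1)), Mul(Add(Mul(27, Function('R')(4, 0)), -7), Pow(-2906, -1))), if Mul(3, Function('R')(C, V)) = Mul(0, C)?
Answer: Rational(46456991, 20126549160) ≈ 0.0023082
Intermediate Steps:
Function('R')(C, V) = 0 (Function('R')(C, V) = Mul(Rational(1, 3), Mul(0, C)) = Mul(Rational(1, 3), 0) = 0)
Add(Mul(Mul(Add(-294, -1099), Pow(Add(-1710, -1114), -1)), Pow(-4905, -1)), Mul(Add(Mul(27, Function('R')(4, 0)), -7), Pow(-2906, -1))) = Add(Mul(Mul(Add(-294, -1099), Pow(Add(-1710, -1114), -1)), Pow(-4905, -1)), Mul(Add(Mul(27, 0), -7), Pow(-2906, -1))) = Add(Mul(Mul(-1393, Pow(-2824, -1)), Rational(-1, 4905)), Mul(Add(0, -7), Rational(-1, 2906))) = Add(Mul(Mul(-1393, Rational(-1, 2824)), Rational(-1, 4905)), Mul(-7, Rational(-1, 2906))) = Add(Mul(Rational(1393, 2824), Rational(-1, 4905)), Rational(7, 2906)) = Add(Rational(-1393, 13851720), Rational(7, 2906)) = Rational(46456991, 20126549160)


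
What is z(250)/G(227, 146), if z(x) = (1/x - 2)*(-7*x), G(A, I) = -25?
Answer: -3493/25 ≈ -139.72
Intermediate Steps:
z(x) = -7*x*(-2 + 1/x) (z(x) = (-2 + 1/x)*(-7*x) = -7*x*(-2 + 1/x))
z(250)/G(227, 146) = (-7 + 14*250)/(-25) = (-7 + 3500)*(-1/25) = 3493*(-1/25) = -3493/25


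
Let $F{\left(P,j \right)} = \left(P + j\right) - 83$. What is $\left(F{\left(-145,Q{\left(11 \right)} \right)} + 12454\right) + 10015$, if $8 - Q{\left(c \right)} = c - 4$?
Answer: $22242$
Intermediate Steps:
$Q{\left(c \right)} = 12 - c$ ($Q{\left(c \right)} = 8 - \left(c - 4\right) = 8 - \left(-4 + c\right) = 12 - c$)
$F{\left(P,j \right)} = -83 + P + j$
$\left(F{\left(-145,Q{\left(11 \right)} \right)} + 12454\right) + 10015 = \left(\left(-83 - 145 + \left(12 - 11\right)\right) + 12454\right) + 10015 = \left(\left(-83 - 145 + 1\right) + 12454\right) + 10015 = \left(-227 + 12454\right) + 10015 = 12227 + 10015 = 22242$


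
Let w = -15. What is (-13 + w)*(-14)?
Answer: 392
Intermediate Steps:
(-13 + w)*(-14) = (-13 - 15)*(-14) = -28*(-14) = 392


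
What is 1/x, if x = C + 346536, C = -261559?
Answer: 1/84977 ≈ 1.1768e-5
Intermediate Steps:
x = 84977 (x = -261559 + 346536 = 84977)
1/x = 1/84977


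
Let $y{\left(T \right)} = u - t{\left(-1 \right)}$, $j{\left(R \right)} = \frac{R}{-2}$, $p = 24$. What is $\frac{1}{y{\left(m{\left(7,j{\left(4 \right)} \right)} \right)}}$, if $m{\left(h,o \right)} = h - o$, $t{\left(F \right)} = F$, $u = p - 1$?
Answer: $\frac{1}{24} \approx 0.041667$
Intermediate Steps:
$j{\left(R \right)} = - \frac{R}{2}$ ($j{\left(R \right)} = R \left(- \frac{1}{2}\right) = - \frac{R}{2}$)
$u = 23$ ($u = 24 - 1 = 23$)
$y{\left(T \right)} = 24$ ($y{\left(T \right)} = 23 - -1 = 23 + 1 = 24$)
$\frac{1}{y{\left(m{\left(7,j{\left(4 \right)} \right)} \right)}} = \frac{1}{24}$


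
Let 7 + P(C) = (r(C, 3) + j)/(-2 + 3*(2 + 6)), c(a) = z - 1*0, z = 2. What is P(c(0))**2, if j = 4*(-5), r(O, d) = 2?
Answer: 7396/121 ≈ 61.124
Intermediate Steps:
j = -20
c(a) = 2 (c(a) = 2 - 1*0 = 2 + 0 = 2)
P(C) = -86/11 (P(C) = -7 + (2 - 20)/(-2 + 3*(2 + 6)) = -7 - 18/(-2 + 3*8) = -7 - 18/(-2 + 24) = -7 - 18/22 = -7 - 18*1/22 = -7 - 9/11 = -86/11)
P(c(0))**2 = (-86/11)**2 = 7396/121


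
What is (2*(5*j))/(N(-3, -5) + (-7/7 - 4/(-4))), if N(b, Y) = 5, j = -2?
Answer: -4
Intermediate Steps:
(2*(5*j))/(N(-3, -5) + (-7/7 - 4/(-4))) = (2*(5*(-2)))/(5 + (-7/7 - 4/(-4))) = (2*(-10))/(5 + (-7*1/7 - 4*(-1/4))) = -20/(5 + (-1 + 1)) = -20/(5 + 0) = -20/5 = -20*1/5 = -4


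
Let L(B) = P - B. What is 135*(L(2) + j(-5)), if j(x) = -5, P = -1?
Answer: -1080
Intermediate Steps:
L(B) = -1 - B
135*(L(2) + j(-5)) = 135*((-1 - 1*2) - 5) = 135*((-1 - 2) - 5) = 135*(-3 - 5) = 135*(-8) = -1080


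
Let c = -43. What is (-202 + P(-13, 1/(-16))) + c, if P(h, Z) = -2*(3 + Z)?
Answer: -2007/8 ≈ -250.88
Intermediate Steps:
P(h, Z) = -6 - 2*Z
(-202 + P(-13, 1/(-16))) + c = (-202 + (-6 - 2/(-16))) - 43 = (-202 + (-6 - 2*(-1/16))) - 43 = (-202 + (-6 + 1/8)) - 43 = (-202 - 47/8) - 43 = -1663/8 - 43 = -2007/8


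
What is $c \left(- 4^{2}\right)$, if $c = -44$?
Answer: $704$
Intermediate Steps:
$c \left(- 4^{2}\right) = - 44 \left(- 4^{2}\right) = - 44 \left(\left(-1\right) 16\right) = \left(-44\right) \left(-16\right) = 704$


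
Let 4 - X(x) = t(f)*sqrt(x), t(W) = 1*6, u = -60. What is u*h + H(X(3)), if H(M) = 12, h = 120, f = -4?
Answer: -7188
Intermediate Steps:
t(W) = 6
X(x) = 4 - 6*sqrt(x)
u*h + H(X(3)) = -60*120 + 12 = -7200 + 12 = -7188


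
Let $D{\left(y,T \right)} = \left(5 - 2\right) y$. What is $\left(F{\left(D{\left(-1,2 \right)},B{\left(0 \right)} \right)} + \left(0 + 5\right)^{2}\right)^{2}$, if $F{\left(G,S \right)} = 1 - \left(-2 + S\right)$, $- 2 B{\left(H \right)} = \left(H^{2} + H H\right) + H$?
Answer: $784$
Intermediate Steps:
$B{\left(H \right)} = - H^{2} - \frac{H}{2}$ ($B{\left(H \right)} = - \frac{\left(H^{2} + H H\right) + H}{2} = - \frac{\left(H^{2} + H^{2}\right) + H}{2} = - \frac{2 H^{2} + H}{2} = - \frac{H + 2 H^{2}}{2} = - H^{2} - \frac{H}{2}$)
$D{\left(y,T \right)} = 3 y$ ($D{\left(y,T \right)} = \left(5 - 2\right) y = 3 y$)
$F{\left(G,S \right)} = 3 - S$
$\left(F{\left(D{\left(-1,2 \right)},B{\left(0 \right)} \right)} + \left(0 + 5\right)^{2}\right)^{2} = \left(\left(3 - \left(-1\right) 0 \left(\frac{1}{2} + 0\right)\right) + \left(0 + 5\right)^{2}\right)^{2} = \left(\left(3 - \left(-1\right) 0 \cdot \frac{1}{2}\right) + 5^{2}\right)^{2} = \left(\left(3 - 0\right) + 25\right)^{2} = \left(\left(3 + 0\right) + 25\right)^{2} = \left(3 + 25\right)^{2} = 28^{2} = 784$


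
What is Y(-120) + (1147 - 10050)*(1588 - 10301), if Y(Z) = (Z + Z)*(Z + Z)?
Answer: 77629439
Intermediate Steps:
Y(Z) = 4*Z² (Y(Z) = (2*Z)*(2*Z) = 4*Z²)
Y(-120) + (1147 - 10050)*(1588 - 10301) = 4*(-120)² + (1147 - 10050)*(1588 - 10301) = 4*14400 - 8903*(-8713) = 57600 + 77571839 = 77629439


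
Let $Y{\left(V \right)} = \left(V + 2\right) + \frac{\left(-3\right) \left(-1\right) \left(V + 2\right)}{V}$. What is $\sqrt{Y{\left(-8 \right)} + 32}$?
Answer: $\frac{\sqrt{113}}{2} \approx 5.3151$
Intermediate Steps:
$Y{\left(V \right)} = 2 + V + \frac{6 + 3 V}{V}$ ($Y{\left(V \right)} = \left(2 + V\right) + \frac{3 \left(2 + V\right)}{V} = \left(2 + V\right) + \frac{6 + 3 V}{V} = 2 + V + \frac{6 + 3 V}{V}$)
$\sqrt{Y{\left(-8 \right)} + 32} = \sqrt{\left(5 - 8 + \frac{6}{-8}\right) + 32} = \sqrt{\left(5 - 8 + 6 \left(- \frac{1}{8}\right)\right) + 32} = \sqrt{\left(5 - 8 - \frac{3}{4}\right) + 32} = \sqrt{- \frac{15}{4} + 32} = \sqrt{\frac{113}{4}} = \frac{\sqrt{113}}{2}$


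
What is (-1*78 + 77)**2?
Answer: 1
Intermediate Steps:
(-1*78 + 77)**2 = (-78 + 77)**2 = (-1)**2 = 1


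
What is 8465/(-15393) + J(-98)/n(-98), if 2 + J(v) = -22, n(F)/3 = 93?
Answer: -303463/477183 ≈ -0.63595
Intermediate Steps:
n(F) = 279 (n(F) = 3*93 = 279)
J(v) = -24 (J(v) = -2 - 22 = -24)
8465/(-15393) + J(-98)/n(-98) = 8465/(-15393) - 24/279 = 8465*(-1/15393) - 24*1/279 = -8465/15393 - 8/93 = -303463/477183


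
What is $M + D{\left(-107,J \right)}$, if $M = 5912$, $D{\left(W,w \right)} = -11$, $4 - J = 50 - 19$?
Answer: $5901$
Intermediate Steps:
$J = -27$ ($J = 4 - \left(50 - 19\right) = 4 - 31 = -27$)
$M + D{\left(-107,J \right)} = 5912 - 11 = 5901$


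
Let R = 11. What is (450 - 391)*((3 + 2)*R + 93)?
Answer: 8732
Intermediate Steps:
(450 - 391)*((3 + 2)*R + 93) = (450 - 391)*((3 + 2)*11 + 93) = 59*(5*11 + 93) = 59*(55 + 93) = 59*148 = 8732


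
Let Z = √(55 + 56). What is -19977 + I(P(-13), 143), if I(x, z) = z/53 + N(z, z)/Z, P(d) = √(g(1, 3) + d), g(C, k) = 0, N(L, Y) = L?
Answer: -1058638/53 + 143*√111/111 ≈ -19961.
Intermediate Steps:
Z = √111 ≈ 10.536
P(d) = √d (P(d) = √(0 + d) = √d)
I(x, z) = z/53 + z*√111/111 (I(x, z) = z/53 + z/(√111) = z*(1/53) + z*(√111/111) = z/53 + z*√111/111)
-19977 + I(P(-13), 143) = -19977 + (1/5883)*143*(111 + 53*√111) = -19977 + (143/53 + 143*√111/111) = -1058638/53 + 143*√111/111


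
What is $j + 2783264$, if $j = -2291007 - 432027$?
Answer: $60230$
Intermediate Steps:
$j = -2723034$
$j + 2783264 = -2723034 + 2783264 = 60230$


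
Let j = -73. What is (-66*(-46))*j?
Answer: -221628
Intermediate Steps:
(-66*(-46))*j = -66*(-46)*(-73) = 3036*(-73) = -221628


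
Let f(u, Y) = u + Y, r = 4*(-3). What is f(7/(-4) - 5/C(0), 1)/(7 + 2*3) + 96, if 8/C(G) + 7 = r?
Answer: 10073/104 ≈ 96.856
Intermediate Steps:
r = -12
C(G) = -8/19 (C(G) = 8/(-7 - 12) = 8/(-19) = 8*(-1/19) = -8/19)
f(u, Y) = Y + u
f(7/(-4) - 5/C(0), 1)/(7 + 2*3) + 96 = (1 + (7/(-4) - 5/(-8/19)))/(7 + 2*3) + 96 = (1 + (7*(-1/4) - 5*(-19/8)))/(7 + 6) + 96 = (1 + (-7/4 + 95/8))/13 + 96 = (1 + 81/8)/13 + 96 = (1/13)*(89/8) + 96 = 89/104 + 96 = 10073/104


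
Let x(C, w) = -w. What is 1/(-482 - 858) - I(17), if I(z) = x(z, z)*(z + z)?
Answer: 774519/1340 ≈ 578.00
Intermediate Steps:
I(z) = -2*z² (I(z) = (-z)*(z + z) = (-z)*(2*z) = -2*z²)
1/(-482 - 858) - I(17) = 1/(-482 - 858) - (-2)*17² = 1/(-1340) - (-2)*289 = -1/1340 - 1*(-578) = -1/1340 + 578 = 774519/1340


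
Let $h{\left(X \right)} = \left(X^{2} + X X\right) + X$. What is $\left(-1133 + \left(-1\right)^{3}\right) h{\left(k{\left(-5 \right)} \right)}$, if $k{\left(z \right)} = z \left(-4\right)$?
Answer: $-929880$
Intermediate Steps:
$k{\left(z \right)} = - 4 z$
$h{\left(X \right)} = X + 2 X^{2}$ ($h{\left(X \right)} = \left(X^{2} + X^{2}\right) + X = 2 X^{2} + X = X + 2 X^{2}$)
$\left(-1133 + \left(-1\right)^{3}\right) h{\left(k{\left(-5 \right)} \right)} = \left(-1133 + \left(-1\right)^{3}\right) \left(-4\right) \left(-5\right) \left(1 + 2 \left(\left(-4\right) \left(-5\right)\right)\right) = \left(-1133 - 1\right) 20 \left(1 + 2 \cdot 20\right) = - 1134 \cdot 20 \left(1 + 40\right) = - 1134 \cdot 20 \cdot 41 = \left(-1134\right) 820 = -929880$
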